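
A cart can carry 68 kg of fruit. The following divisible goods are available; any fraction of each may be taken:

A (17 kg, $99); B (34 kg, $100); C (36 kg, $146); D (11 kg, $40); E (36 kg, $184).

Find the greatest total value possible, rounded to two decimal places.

Take in order of value per unit:
- A (99/17 per unit): all 17 → value 99, running total 99.00
- E (184/36 per unit): all 36 → value 184, running total 283.00
- C (146/36 per unit): 15 of 36 → value 15×146/36 = 60.8333, running total 343.83
Total 343.83.

343.83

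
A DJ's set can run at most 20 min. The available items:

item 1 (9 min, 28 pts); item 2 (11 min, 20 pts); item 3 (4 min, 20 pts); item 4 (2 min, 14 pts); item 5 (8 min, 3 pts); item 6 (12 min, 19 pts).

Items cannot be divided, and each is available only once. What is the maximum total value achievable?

This is a 0/1 knapsack; check combinations near the capacity.
- item 1+item 3+item 4: duration 9+4+2=15, value 28+20+14=62
- item 2+item 3+item 4: duration 11+4+2=17, value 20+20+14=54
- item 3+item 4+item 6: duration 4+2+12=18, value 20+14+19=53
- item 1+item 3: duration 9+4=13, value 28+20=48
Best: 62 pts.

62 pts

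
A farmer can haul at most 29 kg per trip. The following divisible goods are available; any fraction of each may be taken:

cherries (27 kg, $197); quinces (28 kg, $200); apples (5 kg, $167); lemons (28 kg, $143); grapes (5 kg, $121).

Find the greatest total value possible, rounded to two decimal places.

426.63

Take in order of value per unit:
- apples (167/5 per unit): all 5 → value 167, running total 167.00
- grapes (121/5 per unit): all 5 → value 121, running total 288.00
- cherries (197/27 per unit): 19 of 27 → value 19×197/27 = 138.6296, running total 426.63
Total 426.63.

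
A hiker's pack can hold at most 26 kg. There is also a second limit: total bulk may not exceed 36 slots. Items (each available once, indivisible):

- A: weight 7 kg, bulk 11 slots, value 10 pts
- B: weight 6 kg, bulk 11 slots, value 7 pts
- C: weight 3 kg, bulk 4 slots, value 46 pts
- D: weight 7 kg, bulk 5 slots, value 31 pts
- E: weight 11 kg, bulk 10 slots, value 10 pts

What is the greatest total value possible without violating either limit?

94 pts

Feasible sets respecting both limits:
- A+B+C+D: weight 23, bulk 31, value 94
- A+C+D: weight 17, bulk 20, value 87
- C+D+E: weight 21, bulk 19, value 87
Best: 94 pts.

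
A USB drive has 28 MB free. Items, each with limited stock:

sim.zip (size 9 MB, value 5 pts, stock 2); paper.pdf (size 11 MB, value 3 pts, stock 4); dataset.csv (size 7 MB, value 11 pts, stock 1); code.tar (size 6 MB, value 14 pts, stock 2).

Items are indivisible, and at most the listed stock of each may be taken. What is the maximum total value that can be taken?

44 pts

Best selections within size 28 and stock limits:
- 1×sim.zip + 1×dataset.csv + 2×code.tar: size 28, value 44
- 1×dataset.csv + 2×code.tar: size 19, value 39
- 1×sim.zip + 2×code.tar: size 21, value 33
Best: 44 pts.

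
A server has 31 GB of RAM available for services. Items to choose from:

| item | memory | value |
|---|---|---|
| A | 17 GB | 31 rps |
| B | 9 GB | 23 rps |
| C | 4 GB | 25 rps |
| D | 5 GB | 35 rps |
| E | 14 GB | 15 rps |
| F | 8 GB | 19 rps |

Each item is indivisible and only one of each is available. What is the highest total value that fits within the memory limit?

102 rps

Check high-value combinations within 31 GB:
- B+C+D+F: memory 9+4+5+8=26, value 23+25+35+19=102
- C+D+E+F: memory 4+5+14+8=31, value 25+35+15+19=94
- A+C+D: memory 17+4+5=26, value 31+25+35=91
- A+B+D: memory 17+9+5=31, value 31+23+35=89
Best: 102 rps.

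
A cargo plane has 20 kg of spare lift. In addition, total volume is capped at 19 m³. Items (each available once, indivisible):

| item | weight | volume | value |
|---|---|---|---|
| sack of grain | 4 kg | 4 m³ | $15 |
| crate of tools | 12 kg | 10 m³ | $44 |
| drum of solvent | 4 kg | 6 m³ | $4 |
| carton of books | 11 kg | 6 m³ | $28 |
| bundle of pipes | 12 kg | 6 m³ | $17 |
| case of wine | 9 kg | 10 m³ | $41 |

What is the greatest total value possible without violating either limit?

Feasible sets respecting both limits:
- carton of books+case of wine: weight 20, volume 16, value 69
- sack of grain+crate of tools: weight 16, volume 14, value 59
- sack of grain+case of wine: weight 13, volume 14, value 56
- crate of tools+drum of solvent: weight 16, volume 16, value 48
Best: $69.

$69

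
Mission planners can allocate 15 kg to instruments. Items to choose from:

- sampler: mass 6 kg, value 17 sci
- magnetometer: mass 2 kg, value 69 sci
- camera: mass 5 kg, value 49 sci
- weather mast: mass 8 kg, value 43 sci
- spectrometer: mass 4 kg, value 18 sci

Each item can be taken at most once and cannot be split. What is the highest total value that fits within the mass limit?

This is a 0/1 knapsack; check combinations near the capacity.
- magnetometer+camera+weather mast: mass 2+5+8=15, value 69+49+43=161
- magnetometer+camera+spectrometer: mass 2+5+4=11, value 69+49+18=136
- sampler+magnetometer+camera: mass 6+2+5=13, value 17+69+49=135
- magnetometer+weather mast+spectrometer: mass 2+8+4=14, value 69+43+18=130
Best: 161 sci.

161 sci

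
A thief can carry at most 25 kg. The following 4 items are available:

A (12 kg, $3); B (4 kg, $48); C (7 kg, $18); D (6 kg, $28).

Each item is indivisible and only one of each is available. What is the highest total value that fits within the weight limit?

This is a 0/1 knapsack; check combinations near the capacity.
- B+C+D: weight 4+7+6=17, value 48+18+28=94
- A+B+D: weight 12+4+6=22, value 3+48+28=79
- B+D: weight 4+6=10, value 48+28=76
Best: $94.

$94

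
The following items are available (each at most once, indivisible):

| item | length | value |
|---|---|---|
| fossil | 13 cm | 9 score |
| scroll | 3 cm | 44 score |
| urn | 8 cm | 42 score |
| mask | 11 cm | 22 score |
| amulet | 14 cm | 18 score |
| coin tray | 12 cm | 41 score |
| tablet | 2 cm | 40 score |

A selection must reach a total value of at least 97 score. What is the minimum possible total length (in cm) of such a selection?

Subsets with value ≥ 97, sorted by total length:
- scroll+urn+tablet: length 13, value 126
- scroll+mask+tablet: length 16, value 106
- scroll+coin tray+tablet: length 17, value 125
Minimum length: 13 cm.

13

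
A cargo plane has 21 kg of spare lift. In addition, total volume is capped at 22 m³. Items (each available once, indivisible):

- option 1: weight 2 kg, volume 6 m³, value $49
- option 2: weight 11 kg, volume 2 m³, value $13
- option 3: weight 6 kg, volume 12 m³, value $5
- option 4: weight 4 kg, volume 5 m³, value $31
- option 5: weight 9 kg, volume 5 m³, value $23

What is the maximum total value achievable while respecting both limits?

$103

Feasible sets respecting both limits:
- option 1+option 4+option 5: weight 15, volume 16, value 103
- option 1+option 2+option 4: weight 17, volume 13, value 93
- option 1+option 4: weight 6, volume 11, value 80
Best: $103.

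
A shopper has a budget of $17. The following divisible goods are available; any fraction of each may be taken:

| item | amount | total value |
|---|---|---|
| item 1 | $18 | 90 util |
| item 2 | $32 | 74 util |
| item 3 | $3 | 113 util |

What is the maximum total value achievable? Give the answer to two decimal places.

Take in order of value per unit:
- item 3 (113/3 per unit): all 3 → value 113, running total 113.00
- item 1 (90/18 per unit): 14 of 18 → value 14×90/18 = 70.0000, running total 183.00
Total 183.00.

183.00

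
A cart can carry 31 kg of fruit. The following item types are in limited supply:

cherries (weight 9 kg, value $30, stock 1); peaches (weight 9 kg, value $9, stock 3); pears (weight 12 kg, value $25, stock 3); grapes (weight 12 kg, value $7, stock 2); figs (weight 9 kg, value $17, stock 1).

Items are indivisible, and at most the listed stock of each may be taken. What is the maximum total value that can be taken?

Best selections within weight 31 and stock limits:
- 1×cherries + 1×pears + 1×figs: weight 30, value 72
- 1×cherries + 1×peaches + 1×pears: weight 30, value 64
- 1×cherries + 1×peaches + 1×figs: weight 27, value 56
- 1×cherries + 1×pears: weight 21, value 55
Best: $72.

$72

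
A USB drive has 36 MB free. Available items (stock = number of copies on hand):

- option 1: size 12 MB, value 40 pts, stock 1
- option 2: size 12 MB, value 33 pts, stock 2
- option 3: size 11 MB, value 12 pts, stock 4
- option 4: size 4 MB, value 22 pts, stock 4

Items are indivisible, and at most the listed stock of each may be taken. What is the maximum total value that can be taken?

Best selections within size 36 and stock limits:
- 1×option 1 + 1×option 2 + 3×option 4: size 36, value 139
- 2×option 2 + 3×option 4: size 36, value 132
Best: 139 pts.

139 pts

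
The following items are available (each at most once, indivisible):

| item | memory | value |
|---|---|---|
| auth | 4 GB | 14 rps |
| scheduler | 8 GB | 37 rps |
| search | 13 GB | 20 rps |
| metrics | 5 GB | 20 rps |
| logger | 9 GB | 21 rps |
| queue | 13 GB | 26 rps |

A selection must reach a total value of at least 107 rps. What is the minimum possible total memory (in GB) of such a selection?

Subsets with value ≥ 107, sorted by total memory:
- auth+scheduler+metrics+logger+queue: memory 39, value 118
- auth+scheduler+search+metrics+logger: memory 39, value 112
Minimum memory: 39 GB.

39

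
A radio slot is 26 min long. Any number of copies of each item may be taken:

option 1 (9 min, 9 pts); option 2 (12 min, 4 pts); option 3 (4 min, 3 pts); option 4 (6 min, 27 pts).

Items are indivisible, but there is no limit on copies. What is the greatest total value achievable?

108 pts

Best value-per-unit is option 4 at 27/6, and filling with it alone uses duration 4×6=24. No mix of the others beats 4×27 = 108.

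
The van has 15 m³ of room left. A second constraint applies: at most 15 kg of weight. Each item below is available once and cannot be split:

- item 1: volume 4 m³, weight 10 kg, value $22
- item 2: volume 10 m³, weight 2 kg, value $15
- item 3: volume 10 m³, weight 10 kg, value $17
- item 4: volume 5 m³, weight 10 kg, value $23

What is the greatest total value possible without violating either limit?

Feasible sets respecting both limits:
- item 2+item 4: volume 15, weight 12, value 38
- item 1+item 2: volume 14, weight 12, value 37
- item 4: volume 5, weight 10, value 23
- item 1: volume 4, weight 10, value 22
Best: $38.

$38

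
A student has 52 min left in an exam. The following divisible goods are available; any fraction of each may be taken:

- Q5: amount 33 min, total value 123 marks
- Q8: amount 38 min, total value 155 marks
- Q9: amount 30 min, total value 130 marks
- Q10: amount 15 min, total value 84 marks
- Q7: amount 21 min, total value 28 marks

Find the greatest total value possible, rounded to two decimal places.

242.55

Take in order of value per unit:
- Q10 (84/15 per unit): all 15 → value 84, running total 84.00
- Q9 (130/30 per unit): all 30 → value 130, running total 214.00
- Q8 (155/38 per unit): 7 of 38 → value 7×155/38 = 28.5526, running total 242.55
Total 242.55.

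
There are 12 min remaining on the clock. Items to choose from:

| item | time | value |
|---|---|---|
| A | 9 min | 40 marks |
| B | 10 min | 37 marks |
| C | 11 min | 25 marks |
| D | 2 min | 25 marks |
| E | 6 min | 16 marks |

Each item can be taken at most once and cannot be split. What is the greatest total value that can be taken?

Check high-value combinations within 12 min:
- A+D: time 9+2=11, value 40+25=65
- B+D: time 10+2=12, value 37+25=62
- D+E: time 2+6=8, value 25+16=41
Best: 65 marks.

65 marks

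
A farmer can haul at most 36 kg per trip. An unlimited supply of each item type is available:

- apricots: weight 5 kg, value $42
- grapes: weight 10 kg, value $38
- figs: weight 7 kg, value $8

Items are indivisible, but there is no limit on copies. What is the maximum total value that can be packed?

Best value-per-unit is apricots at 42/5, and filling with it alone uses weight 7×5=35. No mix of the others beats 7×42 = 294.

$294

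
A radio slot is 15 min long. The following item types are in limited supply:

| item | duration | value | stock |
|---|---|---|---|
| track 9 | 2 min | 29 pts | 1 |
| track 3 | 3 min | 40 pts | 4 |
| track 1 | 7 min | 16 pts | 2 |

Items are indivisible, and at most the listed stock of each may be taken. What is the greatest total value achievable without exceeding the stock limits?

189 pts

Best selections within duration 15 and stock limits:
- 1×track 9 + 4×track 3: duration 14, value 189
- 4×track 3: duration 12, value 160
- 1×track 9 + 3×track 3: duration 11, value 149
Best: 189 pts.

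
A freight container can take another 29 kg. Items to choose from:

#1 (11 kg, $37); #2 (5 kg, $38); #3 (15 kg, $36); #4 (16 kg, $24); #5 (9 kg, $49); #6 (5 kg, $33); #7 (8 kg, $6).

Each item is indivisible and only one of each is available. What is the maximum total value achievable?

Check high-value combinations within 29 kg:
- #2+#5+#6+#7: weight 5+9+5+8=27, value 38+49+33+6=126
- #1+#2+#5: weight 11+5+9=25, value 37+38+49=124
- #2+#3+#5: weight 5+15+9=29, value 38+36+49=123
- #2+#5+#6: weight 5+9+5=19, value 38+49+33=120
Best: $126.

$126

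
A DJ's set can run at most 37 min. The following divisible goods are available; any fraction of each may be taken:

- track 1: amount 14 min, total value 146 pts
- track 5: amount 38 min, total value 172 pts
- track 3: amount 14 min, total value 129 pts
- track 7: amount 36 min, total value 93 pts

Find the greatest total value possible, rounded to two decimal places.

315.74

Take in order of value per unit:
- track 1 (146/14 per unit): all 14 → value 146, running total 146.00
- track 3 (129/14 per unit): all 14 → value 129, running total 275.00
- track 5 (172/38 per unit): 9 of 38 → value 9×172/38 = 40.7368, running total 315.74
Total 315.74.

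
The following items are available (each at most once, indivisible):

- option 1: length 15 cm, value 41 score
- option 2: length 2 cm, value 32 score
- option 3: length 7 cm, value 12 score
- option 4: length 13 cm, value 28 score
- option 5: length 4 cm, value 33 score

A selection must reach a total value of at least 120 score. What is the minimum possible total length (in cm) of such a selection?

34

Subsets with value ≥ 120, sorted by total length:
- option 1+option 2+option 4+option 5: length 34, value 134
- option 1+option 2+option 3+option 4+option 5: length 41, value 146
Minimum length: 34 cm.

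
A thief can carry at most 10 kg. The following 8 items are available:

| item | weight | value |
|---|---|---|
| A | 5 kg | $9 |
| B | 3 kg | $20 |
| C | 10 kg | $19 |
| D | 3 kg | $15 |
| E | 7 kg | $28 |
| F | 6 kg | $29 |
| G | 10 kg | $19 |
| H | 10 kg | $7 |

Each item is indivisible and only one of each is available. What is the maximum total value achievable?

Check high-value combinations within 10 kg:
- B+F: weight 3+6=9, value 20+29=49
- B+E: weight 3+7=10, value 20+28=48
- D+F: weight 3+6=9, value 15+29=44
Best: $49.

$49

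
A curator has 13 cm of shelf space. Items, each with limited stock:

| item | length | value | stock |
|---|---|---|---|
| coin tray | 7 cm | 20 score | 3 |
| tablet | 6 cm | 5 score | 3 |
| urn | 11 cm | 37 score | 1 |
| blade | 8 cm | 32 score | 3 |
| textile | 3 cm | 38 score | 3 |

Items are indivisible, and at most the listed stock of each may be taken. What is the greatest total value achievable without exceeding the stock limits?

114 score

Top feasible selections:
- 3×textile: length 9, value 114
- 1×coin tray + 2×textile: length 13, value 96
- 1×tablet + 2×textile: length 12, value 81
Best: 114 score.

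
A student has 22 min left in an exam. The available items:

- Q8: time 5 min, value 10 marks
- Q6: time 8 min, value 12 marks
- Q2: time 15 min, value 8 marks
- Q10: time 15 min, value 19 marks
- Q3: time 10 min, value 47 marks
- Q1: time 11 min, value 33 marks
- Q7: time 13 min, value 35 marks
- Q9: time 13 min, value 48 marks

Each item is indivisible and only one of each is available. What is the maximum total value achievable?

80 marks

Check high-value combinations within 22 min:
- Q3+Q1: time 10+11=21, value 47+33=80
- Q6+Q9: time 8+13=21, value 12+48=60
- Q6+Q3: time 8+10=18, value 12+47=59
- Q8+Q9: time 5+13=18, value 10+48=58
- Q8+Q3: time 5+10=15, value 10+47=57
Best: 80 marks.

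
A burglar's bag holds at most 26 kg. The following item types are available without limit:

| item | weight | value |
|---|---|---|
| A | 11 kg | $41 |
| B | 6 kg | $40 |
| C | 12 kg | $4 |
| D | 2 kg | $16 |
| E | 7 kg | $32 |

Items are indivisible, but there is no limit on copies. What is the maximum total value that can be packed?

Best value-per-unit is D at 16/2, and filling with it alone uses weight 13×2=26. No mix of the others beats 13×16 = 208.

$208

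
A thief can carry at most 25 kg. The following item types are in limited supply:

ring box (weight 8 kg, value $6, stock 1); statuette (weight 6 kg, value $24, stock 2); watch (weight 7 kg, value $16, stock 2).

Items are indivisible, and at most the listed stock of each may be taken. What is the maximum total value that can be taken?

$64

Top feasible selections:
- 2×statuette + 1×watch: weight 19, value 64
- 1×statuette + 2×watch: weight 20, value 56
Best: $64.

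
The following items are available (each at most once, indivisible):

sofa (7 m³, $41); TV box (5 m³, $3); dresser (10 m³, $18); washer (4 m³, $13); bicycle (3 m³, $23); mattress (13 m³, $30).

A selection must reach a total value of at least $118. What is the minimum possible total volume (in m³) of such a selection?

Subsets with value ≥ 118, sorted by total volume:
- sofa+dresser+washer+bicycle+mattress: volume 37, value 125
- sofa+TV box+dresser+washer+bicycle+mattress: volume 42, value 128
Minimum volume: 37 m³.

37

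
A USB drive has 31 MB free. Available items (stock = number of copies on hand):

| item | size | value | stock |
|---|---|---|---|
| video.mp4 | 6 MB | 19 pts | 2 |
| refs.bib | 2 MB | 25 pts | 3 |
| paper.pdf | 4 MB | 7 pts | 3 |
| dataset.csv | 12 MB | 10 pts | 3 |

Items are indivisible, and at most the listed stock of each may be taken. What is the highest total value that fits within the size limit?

134 pts

Best selections within size 31 and stock limits:
- 2×video.mp4 + 3×refs.bib + 3×paper.pdf: size 30, value 134
- 2×video.mp4 + 3×refs.bib + 2×paper.pdf: size 26, value 127
- 2×video.mp4 + 3×refs.bib + 1×dataset.csv: size 30, value 123
Best: 134 pts.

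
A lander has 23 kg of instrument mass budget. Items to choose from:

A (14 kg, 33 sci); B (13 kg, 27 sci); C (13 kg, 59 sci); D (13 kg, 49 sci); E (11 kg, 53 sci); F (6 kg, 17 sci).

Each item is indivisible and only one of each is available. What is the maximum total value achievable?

76 sci

Check high-value combinations within 23 kg:
- C+F: mass 13+6=19, value 59+17=76
- E+F: mass 11+6=17, value 53+17=70
- D+F: mass 13+6=19, value 49+17=66
Best: 76 sci.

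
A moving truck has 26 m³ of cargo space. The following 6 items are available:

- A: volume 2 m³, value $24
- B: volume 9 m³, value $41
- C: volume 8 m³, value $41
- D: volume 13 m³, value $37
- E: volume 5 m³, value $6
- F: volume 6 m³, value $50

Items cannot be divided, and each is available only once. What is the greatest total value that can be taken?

Check high-value combinations within 26 m³:
- A+B+C+F: volume 2+9+8+6=25, value 24+41+41+50=156
- B+C+F: volume 9+8+6=23, value 41+41+50=132
- A+C+E+F: volume 2+8+5+6=21, value 24+41+6+50=121
- A+B+E+F: volume 2+9+5+6=22, value 24+41+6+50=121
- A+D+E+F: volume 2+13+5+6=26, value 24+37+6+50=117
Best: $156.

$156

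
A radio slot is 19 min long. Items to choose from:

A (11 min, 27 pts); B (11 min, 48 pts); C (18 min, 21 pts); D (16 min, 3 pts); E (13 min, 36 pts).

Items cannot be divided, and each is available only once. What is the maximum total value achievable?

Check high-value combinations within 19 min:
- B: duration 11, value 48
- E: duration 13, value 36
- A: duration 11, value 27
- C: duration 18, value 21
Best: 48 pts.

48 pts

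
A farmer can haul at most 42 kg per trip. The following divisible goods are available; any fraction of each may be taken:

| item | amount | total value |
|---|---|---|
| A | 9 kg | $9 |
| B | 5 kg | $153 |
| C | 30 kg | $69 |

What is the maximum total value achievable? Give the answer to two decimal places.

229.00

Take in order of value per unit:
- B (153/5 per unit): all 5 → value 153, running total 153.00
- C (69/30 per unit): all 30 → value 69, running total 222.00
- A (9/9 per unit): 7 of 9 → value 7×9/9 = 7.0000, running total 229.00
Total 229.00.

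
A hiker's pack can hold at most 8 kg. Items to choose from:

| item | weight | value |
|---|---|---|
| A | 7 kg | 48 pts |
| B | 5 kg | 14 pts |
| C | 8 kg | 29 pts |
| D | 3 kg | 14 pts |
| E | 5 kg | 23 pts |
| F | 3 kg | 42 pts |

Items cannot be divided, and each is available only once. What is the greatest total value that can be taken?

This is a 0/1 knapsack; check combinations near the capacity.
- E+F: weight 5+3=8, value 23+42=65
- D+F: weight 3+3=6, value 14+42=56
- B+F: weight 5+3=8, value 14+42=56
- A: weight 7, value 48
Best: 65 pts.

65 pts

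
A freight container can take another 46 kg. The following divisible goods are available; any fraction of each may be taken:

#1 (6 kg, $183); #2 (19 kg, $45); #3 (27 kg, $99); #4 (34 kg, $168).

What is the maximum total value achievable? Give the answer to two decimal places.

373.00

Take in order of value per unit:
- #1 (183/6 per unit): all 6 → value 183, running total 183.00
- #4 (168/34 per unit): all 34 → value 168, running total 351.00
- #3 (99/27 per unit): 6 of 27 → value 6×99/27 = 22.0000, running total 373.00
Total 373.00.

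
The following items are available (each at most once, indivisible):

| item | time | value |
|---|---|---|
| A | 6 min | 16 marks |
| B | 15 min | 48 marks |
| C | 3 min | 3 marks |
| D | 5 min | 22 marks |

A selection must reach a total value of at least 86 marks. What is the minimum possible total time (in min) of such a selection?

Subsets with value ≥ 86, sorted by total time:
- A+B+D: time 26, value 86
- A+B+C+D: time 29, value 89
Minimum time: 26 min.

26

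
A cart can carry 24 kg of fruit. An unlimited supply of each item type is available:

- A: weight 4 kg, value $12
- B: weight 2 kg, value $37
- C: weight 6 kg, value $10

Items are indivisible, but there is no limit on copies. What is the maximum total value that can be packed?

$444

Best value-per-unit is B at 37/2, and filling with it alone uses weight 12×2=24. No mix of the others beats 12×37 = 444.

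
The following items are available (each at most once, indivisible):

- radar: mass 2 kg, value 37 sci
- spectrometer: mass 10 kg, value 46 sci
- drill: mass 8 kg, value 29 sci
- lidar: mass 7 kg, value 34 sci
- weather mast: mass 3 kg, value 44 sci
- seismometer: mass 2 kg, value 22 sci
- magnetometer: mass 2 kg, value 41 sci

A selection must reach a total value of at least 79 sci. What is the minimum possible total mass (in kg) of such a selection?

5

Subsets with value ≥ 79, sorted by total mass:
- weather mast+magnetometer: mass 5, value 85
- radar+weather mast: mass 5, value 81
Minimum mass: 5 kg.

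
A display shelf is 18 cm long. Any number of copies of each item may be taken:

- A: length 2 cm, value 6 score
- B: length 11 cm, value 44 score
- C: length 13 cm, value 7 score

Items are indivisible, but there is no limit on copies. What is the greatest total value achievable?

62 score

Best value-per-unit is B at 44/11; filling with it alone gives 1×44 = 44.
Optimal mix: 3×A + 1×B → length 17, value 62.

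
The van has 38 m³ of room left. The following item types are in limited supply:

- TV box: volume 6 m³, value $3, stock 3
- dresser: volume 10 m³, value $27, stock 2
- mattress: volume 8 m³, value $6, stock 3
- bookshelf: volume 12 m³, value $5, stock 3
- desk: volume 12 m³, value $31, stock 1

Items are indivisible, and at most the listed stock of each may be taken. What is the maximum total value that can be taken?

$88

Best selections within volume 38 and stock limits:
- 1×TV box + 2×dresser + 1×desk: volume 38, value 88
- 2×dresser + 1×desk: volume 32, value 85
- 1×dresser + 2×mattress + 1×desk: volume 38, value 70
Best: $88.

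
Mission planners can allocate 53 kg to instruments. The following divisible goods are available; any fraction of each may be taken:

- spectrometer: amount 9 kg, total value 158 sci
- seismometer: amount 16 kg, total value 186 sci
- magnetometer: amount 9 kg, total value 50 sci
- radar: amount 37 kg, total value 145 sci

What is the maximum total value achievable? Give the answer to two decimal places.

468.46

Take in order of value per unit:
- spectrometer (158/9 per unit): all 9 → value 158, running total 158.00
- seismometer (186/16 per unit): all 16 → value 186, running total 344.00
- magnetometer (50/9 per unit): all 9 → value 50, running total 394.00
- radar (145/37 per unit): 19 of 37 → value 19×145/37 = 74.4595, running total 468.46
Total 468.46.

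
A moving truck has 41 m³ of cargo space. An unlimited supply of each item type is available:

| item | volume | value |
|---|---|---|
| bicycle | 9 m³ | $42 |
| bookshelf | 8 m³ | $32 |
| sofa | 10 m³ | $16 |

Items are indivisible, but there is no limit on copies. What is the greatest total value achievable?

$170

Best value-per-unit is bicycle at 42/9; filling with it alone gives 4×42 = 168.
Optimal mix: 1×bicycle + 4×bookshelf → volume 41, value 170.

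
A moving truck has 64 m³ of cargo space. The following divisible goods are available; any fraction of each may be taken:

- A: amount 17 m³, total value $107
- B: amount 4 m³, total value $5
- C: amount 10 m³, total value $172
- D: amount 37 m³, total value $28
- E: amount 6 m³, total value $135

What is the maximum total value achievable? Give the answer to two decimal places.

Take in order of value per unit:
- E (135/6 per unit): all 6 → value 135, running total 135.00
- C (172/10 per unit): all 10 → value 172, running total 307.00
- A (107/17 per unit): all 17 → value 107, running total 414.00
- B (5/4 per unit): all 4 → value 5, running total 419.00
- D (28/37 per unit): 27 of 37 → value 27×28/37 = 20.4324, running total 439.43
Total 439.43.

439.43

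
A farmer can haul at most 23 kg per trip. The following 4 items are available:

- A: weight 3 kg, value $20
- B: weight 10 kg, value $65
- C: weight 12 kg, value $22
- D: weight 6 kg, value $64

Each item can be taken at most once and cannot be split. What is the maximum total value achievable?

$149

Check high-value combinations within 23 kg:
- A+B+D: weight 3+10+6=19, value 20+65+64=149
- B+D: weight 10+6=16, value 65+64=129
- A+C+D: weight 3+12+6=21, value 20+22+64=106
Best: $149.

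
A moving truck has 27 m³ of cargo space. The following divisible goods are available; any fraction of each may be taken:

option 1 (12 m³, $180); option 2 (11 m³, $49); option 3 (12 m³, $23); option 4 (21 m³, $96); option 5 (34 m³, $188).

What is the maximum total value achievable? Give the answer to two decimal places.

262.94

Take in order of value per unit:
- option 1 (180/12 per unit): all 12 → value 180, running total 180.00
- option 5 (188/34 per unit): 15 of 34 → value 15×188/34 = 82.9412, running total 262.94
Total 262.94.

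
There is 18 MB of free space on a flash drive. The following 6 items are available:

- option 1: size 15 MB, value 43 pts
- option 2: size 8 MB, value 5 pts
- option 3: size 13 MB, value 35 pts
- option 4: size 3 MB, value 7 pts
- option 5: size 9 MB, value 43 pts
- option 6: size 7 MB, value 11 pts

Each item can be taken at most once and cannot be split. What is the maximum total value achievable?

54 pts

Check high-value combinations within 18 MB:
- option 5+option 6: size 9+7=16, value 43+11=54
- option 4+option 5: size 3+9=12, value 7+43=50
- option 1+option 4: size 15+3=18, value 43+7=50
- option 2+option 5: size 8+9=17, value 5+43=48
- option 5: size 9, value 43
Best: 54 pts.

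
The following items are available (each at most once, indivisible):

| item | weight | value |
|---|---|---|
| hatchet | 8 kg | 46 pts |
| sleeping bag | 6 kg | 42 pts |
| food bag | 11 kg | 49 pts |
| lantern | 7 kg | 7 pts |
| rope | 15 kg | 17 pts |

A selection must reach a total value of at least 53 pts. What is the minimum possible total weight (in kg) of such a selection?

14

Subsets with value ≥ 53, sorted by total weight:
- hatchet+sleeping bag: weight 14, value 88
- hatchet+lantern: weight 15, value 53
Minimum weight: 14 kg.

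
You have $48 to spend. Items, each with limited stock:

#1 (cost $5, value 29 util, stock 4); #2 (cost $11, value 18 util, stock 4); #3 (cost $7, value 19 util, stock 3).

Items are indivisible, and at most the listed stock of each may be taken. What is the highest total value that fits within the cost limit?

173 util

Top feasible selections:
- 4×#1 + 3×#3: cost 41, value 173
- 4×#1 + 1×#2 + 2×#3: cost 45, value 172
- 3×#1 + 1×#2 + 3×#3: cost 47, value 162
Best: 173 util.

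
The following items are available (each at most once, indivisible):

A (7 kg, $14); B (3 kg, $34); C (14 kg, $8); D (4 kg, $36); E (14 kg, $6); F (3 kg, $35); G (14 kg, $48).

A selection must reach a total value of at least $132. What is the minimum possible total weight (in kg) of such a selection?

Subsets with value ≥ 132, sorted by total weight:
- B+D+F+G: weight 24, value 153
- A+D+F+G: weight 28, value 133
Minimum weight: 24 kg.

24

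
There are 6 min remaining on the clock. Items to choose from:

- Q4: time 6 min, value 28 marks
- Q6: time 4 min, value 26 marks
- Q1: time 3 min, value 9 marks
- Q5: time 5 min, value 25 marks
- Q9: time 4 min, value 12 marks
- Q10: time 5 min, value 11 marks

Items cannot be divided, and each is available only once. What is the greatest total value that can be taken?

28 marks

Check high-value combinations within 6 min:
- Q4: time 6, value 28
- Q6: time 4, value 26
- Q5: time 5, value 25
- Q9: time 4, value 12
Best: 28 marks.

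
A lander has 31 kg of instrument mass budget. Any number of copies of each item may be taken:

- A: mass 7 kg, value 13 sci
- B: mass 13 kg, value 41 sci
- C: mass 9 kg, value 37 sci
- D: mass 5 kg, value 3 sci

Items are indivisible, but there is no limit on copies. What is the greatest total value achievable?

Best value-per-unit is C at 37/9; filling with it alone gives 3×37 = 111.
Optimal mix: 1×B + 2×C → mass 31, value 115.

115 sci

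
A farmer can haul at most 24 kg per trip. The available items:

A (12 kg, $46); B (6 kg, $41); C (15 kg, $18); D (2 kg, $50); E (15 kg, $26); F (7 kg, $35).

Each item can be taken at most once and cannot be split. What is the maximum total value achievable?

$137

Check high-value combinations within 24 kg:
- A+B+D: weight 12+6+2=20, value 46+41+50=137
- A+D+F: weight 12+2+7=21, value 46+50+35=131
- B+D+F: weight 6+2+7=15, value 41+50+35=126
- B+D+E: weight 6+2+15=23, value 41+50+26=117
Best: $137.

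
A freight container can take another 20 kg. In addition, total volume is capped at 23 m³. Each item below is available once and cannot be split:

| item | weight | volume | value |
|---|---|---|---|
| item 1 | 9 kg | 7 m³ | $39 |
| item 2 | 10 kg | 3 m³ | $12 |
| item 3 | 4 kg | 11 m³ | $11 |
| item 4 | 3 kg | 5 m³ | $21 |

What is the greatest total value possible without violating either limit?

Feasible sets respecting both limits:
- item 1+item 3+item 4: weight 16, volume 23, value 71
- item 1+item 4: weight 12, volume 12, value 60
- item 1+item 2: weight 19, volume 10, value 51
Best: $71.

$71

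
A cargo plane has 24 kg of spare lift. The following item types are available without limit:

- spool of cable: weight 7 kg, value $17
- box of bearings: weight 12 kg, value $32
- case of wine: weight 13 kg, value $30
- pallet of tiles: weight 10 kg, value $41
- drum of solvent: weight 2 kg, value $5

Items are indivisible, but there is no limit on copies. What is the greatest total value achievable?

Best value-per-unit is pallet of tiles at 41/10; filling with it alone gives 2×41 = 82.
Optimal mix: 2×pallet of tiles + 2×drum of solvent → weight 24, value 92.

$92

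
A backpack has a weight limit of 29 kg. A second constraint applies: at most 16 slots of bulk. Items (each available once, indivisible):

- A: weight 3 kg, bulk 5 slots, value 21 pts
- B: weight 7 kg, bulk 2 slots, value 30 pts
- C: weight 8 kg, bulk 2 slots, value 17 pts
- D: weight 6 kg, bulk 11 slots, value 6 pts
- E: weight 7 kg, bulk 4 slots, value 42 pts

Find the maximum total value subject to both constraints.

110 pts

Feasible sets respecting both limits:
- A+B+C+E: weight 25, bulk 13, value 110
- A+B+E: weight 17, bulk 11, value 93
- B+C+E: weight 22, bulk 8, value 89
Best: 110 pts.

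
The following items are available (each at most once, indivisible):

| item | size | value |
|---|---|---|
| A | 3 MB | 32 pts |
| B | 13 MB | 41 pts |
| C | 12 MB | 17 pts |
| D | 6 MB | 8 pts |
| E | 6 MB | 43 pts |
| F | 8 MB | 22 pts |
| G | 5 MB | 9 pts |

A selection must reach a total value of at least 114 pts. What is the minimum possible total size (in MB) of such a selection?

22

Subsets with value ≥ 114, sorted by total size:
- A+B+E: size 22, value 116
- A+B+E+G: size 27, value 125
- A+B+D+E: size 28, value 124
Minimum size: 22 MB.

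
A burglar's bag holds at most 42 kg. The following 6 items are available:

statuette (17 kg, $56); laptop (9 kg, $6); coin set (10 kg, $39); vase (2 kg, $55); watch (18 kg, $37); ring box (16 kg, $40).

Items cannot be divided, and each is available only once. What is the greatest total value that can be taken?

$156

Check high-value combinations within 42 kg:
- statuette+laptop+coin set+vase: weight 17+9+10+2=38, value 56+6+39+55=156
- statuette+vase+ring box: weight 17+2+16=35, value 56+55+40=151
- statuette+coin set+vase: weight 17+10+2=29, value 56+39+55=150
- statuette+vase+watch: weight 17+2+18=37, value 56+55+37=148
- laptop+coin set+vase+ring box: weight 9+10+2+16=37, value 6+39+55+40=140
Best: $156.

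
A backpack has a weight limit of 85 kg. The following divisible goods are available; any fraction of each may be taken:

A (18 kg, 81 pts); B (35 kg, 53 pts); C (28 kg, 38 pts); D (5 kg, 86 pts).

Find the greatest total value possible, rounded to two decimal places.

Take in order of value per unit:
- D (86/5 per unit): all 5 → value 86, running total 86.00
- A (81/18 per unit): all 18 → value 81, running total 167.00
- B (53/35 per unit): all 35 → value 53, running total 220.00
- C (38/28 per unit): 27 of 28 → value 27×38/28 = 36.6429, running total 256.64
Total 256.64.

256.64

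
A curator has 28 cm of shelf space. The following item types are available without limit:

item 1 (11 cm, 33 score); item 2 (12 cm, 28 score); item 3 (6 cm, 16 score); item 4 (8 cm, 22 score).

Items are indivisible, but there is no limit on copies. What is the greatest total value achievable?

Best value-per-unit is item 1 at 33/11; filling with it alone gives 2×33 = 66.
Optimal mix: 2×item 1 + 1×item 3 → length 28, value 82.

82 score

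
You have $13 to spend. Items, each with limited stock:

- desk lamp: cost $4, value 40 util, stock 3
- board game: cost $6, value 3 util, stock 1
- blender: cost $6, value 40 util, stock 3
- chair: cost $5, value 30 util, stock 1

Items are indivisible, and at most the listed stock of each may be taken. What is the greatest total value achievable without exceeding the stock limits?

120 util

Best selections within cost 13 and stock limits:
- 3×desk lamp: cost 12, value 120
- 2×desk lamp + 1×chair: cost 13, value 110
- 2×desk lamp: cost 8, value 80
- 1×desk lamp + 1×blender: cost 10, value 80
Best: 120 util.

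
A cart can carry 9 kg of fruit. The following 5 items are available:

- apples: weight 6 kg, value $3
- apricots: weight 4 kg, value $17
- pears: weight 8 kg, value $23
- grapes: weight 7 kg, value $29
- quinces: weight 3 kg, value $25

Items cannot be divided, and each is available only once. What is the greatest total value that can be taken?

Check high-value combinations within 9 kg:
- apricots+quinces: weight 4+3=7, value 17+25=42
- grapes: weight 7, value 29
- apples+quinces: weight 6+3=9, value 3+25=28
- quinces: weight 3, value 25
- pears: weight 8, value 23
Best: $42.

$42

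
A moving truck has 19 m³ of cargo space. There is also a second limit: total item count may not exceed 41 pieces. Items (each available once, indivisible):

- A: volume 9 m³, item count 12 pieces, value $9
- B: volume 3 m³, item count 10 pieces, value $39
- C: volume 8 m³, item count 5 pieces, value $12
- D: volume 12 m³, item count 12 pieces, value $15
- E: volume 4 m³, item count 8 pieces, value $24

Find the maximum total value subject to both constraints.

Feasible sets respecting both limits:
- B+D+E: volume 19, item count 30, value 78
- B+C+E: volume 15, item count 23, value 75
- A+B+E: volume 16, item count 30, value 72
Best: $78.

$78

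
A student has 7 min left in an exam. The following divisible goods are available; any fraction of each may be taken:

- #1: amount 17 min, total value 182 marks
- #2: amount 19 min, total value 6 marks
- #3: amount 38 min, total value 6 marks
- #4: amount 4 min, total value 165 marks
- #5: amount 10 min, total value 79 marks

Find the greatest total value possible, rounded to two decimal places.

197.12

Take in order of value per unit:
- #4 (165/4 per unit): all 4 → value 165, running total 165.00
- #1 (182/17 per unit): 3 of 17 → value 3×182/17 = 32.1176, running total 197.12
Total 197.12.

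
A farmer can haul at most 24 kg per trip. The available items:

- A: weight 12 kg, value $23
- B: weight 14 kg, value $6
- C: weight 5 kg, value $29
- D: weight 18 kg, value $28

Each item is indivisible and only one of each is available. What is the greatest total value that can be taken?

Check high-value combinations within 24 kg:
- C+D: weight 5+18=23, value 29+28=57
- A+C: weight 12+5=17, value 23+29=52
- B+C: weight 14+5=19, value 6+29=35
- C: weight 5, value 29
Best: $57.

$57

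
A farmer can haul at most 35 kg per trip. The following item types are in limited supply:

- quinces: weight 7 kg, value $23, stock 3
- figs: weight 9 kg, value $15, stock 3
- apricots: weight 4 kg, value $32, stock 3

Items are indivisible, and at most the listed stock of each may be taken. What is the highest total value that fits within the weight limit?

$165

Top feasible selections:
- 3×quinces + 3×apricots: weight 33, value 165
- 2×quinces + 1×figs + 3×apricots: weight 35, value 157
- 2×quinces + 3×apricots: weight 26, value 142
- 1×quinces + 1×figs + 3×apricots: weight 28, value 134
Best: $165.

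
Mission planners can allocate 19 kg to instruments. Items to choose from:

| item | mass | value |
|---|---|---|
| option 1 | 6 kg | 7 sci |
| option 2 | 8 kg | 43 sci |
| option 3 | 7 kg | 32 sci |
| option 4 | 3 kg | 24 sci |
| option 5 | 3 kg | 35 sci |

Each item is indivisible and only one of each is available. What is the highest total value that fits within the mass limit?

Check high-value combinations within 19 kg:
- option 2+option 3+option 5: mass 8+7+3=18, value 43+32+35=110
- option 2+option 4+option 5: mass 8+3+3=14, value 43+24+35=102
- option 2+option 3+option 4: mass 8+7+3=18, value 43+32+24=99
Best: 110 sci.

110 sci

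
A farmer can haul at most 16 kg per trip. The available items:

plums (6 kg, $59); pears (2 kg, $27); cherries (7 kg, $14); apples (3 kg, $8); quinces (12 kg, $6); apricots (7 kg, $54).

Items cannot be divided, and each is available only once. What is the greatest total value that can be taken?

This is a 0/1 knapsack; check combinations near the capacity.
- plums+pears+apricots: weight 6+2+7=15, value 59+27+54=140
- plums+apples+apricots: weight 6+3+7=16, value 59+8+54=121
- plums+apricots: weight 6+7=13, value 59+54=113
- plums+pears+cherries: weight 6+2+7=15, value 59+27+14=100
Best: $140.

$140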